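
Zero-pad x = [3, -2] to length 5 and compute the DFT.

Original 2-point DFT: [1, 5]
Zero-padded 5-point DFT provides frequency interpolation.

DFT_5([x, 0, ...]) = [1, 2.3820+1.9021i, 4.6180+1.1756i, 4.6180-1.1756i, 2.3820-1.9021i]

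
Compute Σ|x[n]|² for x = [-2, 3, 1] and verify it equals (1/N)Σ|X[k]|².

Time domain:
Σ|x[n]|² = |-2|² + |3|² + |1|² = 14.0000

Frequency domain:
(1/3)Σ|X[k]|² = (1/3)(|2|² + |-4.0000-1.7321i|² + |-4.0000+1.7321i|²) = (1/3)·42.0000 = 14.0000

Both sides agree, confirming Parseval's theorem.

Σ|x[n]|² = (1/N)Σ|X[k]|² = 14.0000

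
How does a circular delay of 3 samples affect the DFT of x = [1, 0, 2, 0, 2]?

Time shift by 3: X_shifted[k] = ω_5^(3k) · X[k]
Shifted x = [2, 0, 2, 1, 0]

DFT(x[n-3]) = [5, -0.4271-0.5878i, 2.9271+0.9511i, 2.9271-0.9511i, -0.4271+0.5878i]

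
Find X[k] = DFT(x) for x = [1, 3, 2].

X[k] = Σ(n=0 to 2) x[n] · ω_3^(nk)
where ω_3 = e^(-2πi/3)

Computing each X[k]:
X[0] = 6
X[1] = -1.5000-0.8660i
X[2] = -1.5000+0.8660i

X = [6, -1.5000-0.8660i, -1.5000+0.8660i]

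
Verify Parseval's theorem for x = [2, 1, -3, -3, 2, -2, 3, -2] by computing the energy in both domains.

Time domain:
Σ|x[n]|² = |2|² + |1|² + |-3|² + |-3|² + |2|² + |-2|² + |3|² + |-2|² = 44.0000

Frequency domain:
(1/8)Σ|X[k]|² = (1/8)(|-2|² + |2.8284+4.5858i|² + |4-4i|² + |-2.8284-7.4142i|² + |10|² + |-2.8284+7.4142i|² + |4+4i|² + |2.8284-4.5858i|²) = (1/8)·352.0000 = 44.0000

Both sides agree, confirming Parseval's theorem.

Σ|x[n]|² = (1/N)Σ|X[k]|² = 44.0000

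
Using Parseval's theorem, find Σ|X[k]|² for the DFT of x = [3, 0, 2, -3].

Parseval: Σ|x[n]|² = (1/N)Σ|X[k]|², so Σ|X[k]|² = N·Σ|x[n]|² = 4·22.0000

Σ|X[k]|² = N·Σ|x[n]|² = 4·22.0000 = 88.0000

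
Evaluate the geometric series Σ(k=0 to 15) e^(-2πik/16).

Sum of all nth roots of unity equals 0 for n > 1 (geometric series with r ≠ 1).

0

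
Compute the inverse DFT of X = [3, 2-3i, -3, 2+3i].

x[n] = (1/4) Σ(k=0 to 3) X[k] · e^(2πikn/4)

Computing each x[n]:
x[0] = 1
x[1] = 3
x[2] = -1
x[3] = 0

x = [1, 3, -1, 0]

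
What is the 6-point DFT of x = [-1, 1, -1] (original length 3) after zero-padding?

Original 3-point DFT: [-1, -1.0000-1.7321i, -1.0000+1.7321i]
Zero-padded 6-point DFT provides frequency interpolation.

DFT_6([x, 0, ...]) = [-1, 0, -1.0000-1.7321i, -3, -1.0000+1.7321i, 0]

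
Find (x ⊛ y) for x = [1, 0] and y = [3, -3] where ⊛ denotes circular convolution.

(x ⊛ y)[n] = Σ(m=0 to 1) x[m] · y[(n-m) mod 2]

Computing each output sample:
(x ⊛ y)[0] = 3
(x ⊛ y)[1] = -3

x ⊛ y = [3, -3]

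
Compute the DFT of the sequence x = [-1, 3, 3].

X[k] = Σ(n=0 to 2) x[n] · ω_3^(nk)
where ω_3 = e^(-2πi/3)

Computing each X[k]:
X[0] = 5
X[1] = -4
X[2] = -4

X = [5, -4, -4]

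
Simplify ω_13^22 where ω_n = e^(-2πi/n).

Since ω_13^13 = 1, powers reduce modulo 13.
22 mod 13 = 9
So ω_13^22 = ω_13^9 = e^(-2πi·9/13)

ω_13^22 = ω_13^9 = -0.3546+0.9350i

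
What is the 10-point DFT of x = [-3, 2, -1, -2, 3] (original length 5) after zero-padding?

Original 5-point DFT: [-1, 0.9721+0.3633i, -7.9721+1.5388i, -7.9721-1.5388i, 0.9721-0.3633i]
Zero-padded 10-point DFT provides frequency interpolation.

DFT_10([x, 0, ...]) = [-1, -3.5000-0.0858i, 0.9721+0.3633i, -3.5000-6.5186i, -7.9721+1.5388i, -1, -7.9721-1.5388i, -3.5000+6.5186i, 0.9721-0.3633i, -3.5000+0.0858i]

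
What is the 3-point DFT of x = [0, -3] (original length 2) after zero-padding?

Original 2-point DFT: [-3, 3]
Zero-padded 3-point DFT provides frequency interpolation.

DFT_3([x, 0, ...]) = [-3, 1.5000+2.5981i, 1.5000-2.5981i]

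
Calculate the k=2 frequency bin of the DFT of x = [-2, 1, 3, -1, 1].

X[2] = Σ(n=0 to 4) x[n] · ω_5^(2n) where ω_5 = e^(-2πi/5)
= (-2)·ω_5^0 + (1)·ω_5^2 + (3)·ω_5^4 + (-1)·ω_5^6 + (1)·ω_5^8

X[2] = -3.0000+3.8042i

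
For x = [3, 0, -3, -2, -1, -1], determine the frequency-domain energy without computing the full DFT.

Parseval: Σ|x[n]|² = (1/N)Σ|X[k]|², so Σ|X[k]|² = N·Σ|x[n]|² = 6·24.0000

Σ|X[k]|² = N·Σ|x[n]|² = 6·24.0000 = 144.0000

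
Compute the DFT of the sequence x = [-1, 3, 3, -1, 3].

X[k] = Σ(n=0 to 4) x[n] · ω_5^(nk)
where ω_5 = e^(-2πi/5)

Computing each X[k]:
X[0] = 7
X[1] = -0.7639-2.3511i
X[2] = -5.2361+3.8042i
X[3] = -5.2361-3.8042i
X[4] = -0.7639+2.3511i

X = [7, -0.7639-2.3511i, -5.2361+3.8042i, -5.2361-3.8042i, -0.7639+2.3511i]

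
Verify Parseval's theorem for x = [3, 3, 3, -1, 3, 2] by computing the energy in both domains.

Time domain:
Σ|x[n]|² = |3|² + |3|² + |3|² + |-1|² + |3|² + |2|² = 41.0000

Frequency domain:
(1/6)Σ|X[k]|² = (1/6)(|13|² + |3.5000-0.8660i|² + |-3.5000-0.8660i|² + |5|² + |-3.5000+0.8660i|² + |3.5000+0.8660i|²) = (1/6)·246.0000 = 41.0000

Both sides agree, confirming Parseval's theorem.

Σ|x[n]|² = (1/N)Σ|X[k]|² = 41.0000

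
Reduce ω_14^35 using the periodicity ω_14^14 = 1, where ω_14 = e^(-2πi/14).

Since ω_14^14 = 1, powers reduce modulo 14.
35 mod 14 = 7
So ω_14^35 = ω_14^7 = e^(-2πi·7/14)

ω_14^35 = ω_14^7 = -1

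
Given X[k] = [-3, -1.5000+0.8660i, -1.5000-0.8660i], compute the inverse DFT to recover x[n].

x[n] = (1/3) Σ(k=0 to 2) X[k] · e^(2πikn/3)

Computing each x[n]:
x[0] = -2
x[1] = -1
x[2] = 0

x = [-2, -1, 0]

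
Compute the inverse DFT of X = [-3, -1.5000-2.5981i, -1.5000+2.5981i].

x[n] = (1/3) Σ(k=0 to 2) X[k] · e^(2πikn/3)

Computing each x[n]:
x[0] = -2
x[1] = 1
x[2] = -2

x = [-2, 1, -2]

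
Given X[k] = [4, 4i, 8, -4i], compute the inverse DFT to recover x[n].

x[n] = (1/4) Σ(k=0 to 3) X[k] · e^(2πikn/4)

Computing each x[n]:
x[0] = 3
x[1] = -3
x[2] = 3
x[3] = 1

x = [3, -3, 3, 1]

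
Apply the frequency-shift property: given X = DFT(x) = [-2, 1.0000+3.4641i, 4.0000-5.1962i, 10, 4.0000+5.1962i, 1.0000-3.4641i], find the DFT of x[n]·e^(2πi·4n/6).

Modulation property: DFT(ω_6^(-4n)·x[n]) = X[(k-4) mod 6], so circularly shift X by 4 positions.

X[k-4] = [4.0000-5.1962i, 10, 4.0000+5.1962i, 1.0000-3.4641i, -2, 1.0000+3.4641i]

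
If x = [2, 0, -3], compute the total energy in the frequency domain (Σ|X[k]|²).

Parseval: Σ|x[n]|² = (1/N)Σ|X[k]|², so Σ|X[k]|² = N·Σ|x[n]|² = 3·13.0000

Σ|X[k]|² = N·Σ|x[n]|² = 3·13.0000 = 39.0000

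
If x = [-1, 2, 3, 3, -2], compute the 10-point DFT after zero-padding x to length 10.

Original 5-point DFT: [5, -5.8541-3.8042i, 0.8541-2.3511i, 0.8541+2.3511i, -5.8541+3.8042i]
Zero-padded 10-point DFT provides frequency interpolation.

DFT_10([x, 0, ...]) = [5, 2.2361-5.7063i, -5.8541-3.8042i, -2.2361+3.5267i, 0.8541-2.3511i, -5, 0.8541+2.3511i, -2.2361-3.5267i, -5.8541+3.8042i, 2.2361+5.7063i]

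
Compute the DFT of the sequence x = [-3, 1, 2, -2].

X[k] = Σ(n=0 to 3) x[n] · ω_4^(nk)
where ω_4 = e^(-2πi/4)

Computing each X[k]:
X[0] = -2
X[1] = -5-3i
X[2] = 0
X[3] = -5+3i

X = [-2, -5-3i, 0, -5+3i]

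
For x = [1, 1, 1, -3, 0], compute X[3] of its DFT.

X[3] = Σ(n=0 to 4) x[n] · ω_5^(3n) where ω_5 = e^(-2πi/5)
= (1)·ω_5^0 + (1)·ω_5^3 + (1)·ω_5^6 + (-3)·ω_5^9 + (0)·ω_5^12

X[3] = -0.4271-3.2164i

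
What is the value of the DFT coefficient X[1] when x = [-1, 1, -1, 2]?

X[1] = Σ(n=0 to 3) x[n] · ω_4^(1n) where ω_4 = e^(-2πi/4)
= (-1)·ω_4^0 + (1)·ω_4^1 + (-1)·ω_4^2 + (2)·ω_4^3

X[1] = 1i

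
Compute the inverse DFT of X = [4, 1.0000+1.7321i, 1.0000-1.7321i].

x[n] = (1/3) Σ(k=0 to 2) X[k] · e^(2πikn/3)

Computing each x[n]:
x[0] = 2
x[1] = 0
x[2] = 2

x = [2, 0, 2]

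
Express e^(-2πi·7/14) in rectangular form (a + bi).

ω_14^7 = e^(-2πi·7/14)
= cos(-2π·7/14) + i·sin(-2π·7/14)
= cos(-14π/14) + i·sin(-14π/14)

ω_14^7 = cos(-14π/14) + i·sin(-14π/14) = -1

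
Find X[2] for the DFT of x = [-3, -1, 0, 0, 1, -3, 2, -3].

X[2] = Σ(n=0 to 7) x[n] · ω_8^(2n) where ω_8 = e^(-2πi/8)
= (-3)·ω_8^0 + (-1)·ω_8^2 + (0)·ω_8^4 + (0)·ω_8^6 + (1)·ω_8^8 + (-3)·ω_8^10 + (2)·ω_8^12 + (-3)·ω_8^14

X[2] = -4+1i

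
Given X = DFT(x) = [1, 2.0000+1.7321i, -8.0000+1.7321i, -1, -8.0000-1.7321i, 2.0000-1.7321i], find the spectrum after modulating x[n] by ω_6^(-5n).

Modulation property: DFT(ω_6^(-5n)·x[n]) = X[(k-5) mod 6], so circularly shift X by 5 positions.

X[k-5] = [2.0000+1.7321i, -8.0000+1.7321i, -1, -8.0000-1.7321i, 2.0000-1.7321i, 1]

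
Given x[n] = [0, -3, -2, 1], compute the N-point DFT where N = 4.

X[k] = Σ(n=0 to 3) x[n] · ω_4^(nk)
where ω_4 = e^(-2πi/4)

Computing each X[k]:
X[0] = -4
X[1] = 2+4i
X[2] = 0
X[3] = 2-4i

X = [-4, 2+4i, 0, 2-4i]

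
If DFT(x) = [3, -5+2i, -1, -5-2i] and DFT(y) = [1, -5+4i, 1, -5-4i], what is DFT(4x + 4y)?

By linearity: DFT(4x + 4y) = 4·DFT(x) + 4·DFT(y)
= 4·[3, -5+2i, -1, -5-2i] + 4·[1, -5+4i, 1, -5-4i]

Computing element-wise:
Z[0] = 4·(3) + 4·(1) = 16
Z[1] = 4·(-5+2i) + 4·(-5+4i) = -40+24i
Z[2] = 4·(-1) + 4·(1) = 0
Z[3] = 4·(-5-2i) + 4·(-5-4i) = -40-24i

DFT(4x + 4y) = 4·X + 4·Y = [16, -40+24i, 0, -40-24i]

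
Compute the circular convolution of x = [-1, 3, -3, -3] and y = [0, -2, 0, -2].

(x ⊛ y)[n] = Σ(m=0 to 3) x[m] · y[(n-m) mod 4]

Computing each output sample:
(x ⊛ y)[0] = 0
(x ⊛ y)[1] = 8
(x ⊛ y)[2] = 0
(x ⊛ y)[3] = 8

x ⊛ y = [0, 8, 0, 8]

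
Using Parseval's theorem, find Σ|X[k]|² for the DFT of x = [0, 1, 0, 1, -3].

Parseval: Σ|x[n]|² = (1/N)Σ|X[k]|², so Σ|X[k]|² = N·Σ|x[n]|² = 5·11.0000

Σ|X[k]|² = N·Σ|x[n]|² = 5·11.0000 = 55.0000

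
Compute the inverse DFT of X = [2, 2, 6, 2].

x[n] = (1/4) Σ(k=0 to 3) X[k] · e^(2πikn/4)

Computing each x[n]:
x[0] = 3
x[1] = -1
x[2] = 1
x[3] = -1

x = [3, -1, 1, -1]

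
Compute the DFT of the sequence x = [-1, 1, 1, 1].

X[k] = Σ(n=0 to 3) x[n] · ω_4^(nk)
where ω_4 = e^(-2πi/4)

Computing each X[k]:
X[0] = 2
X[1] = -2
X[2] = -2
X[3] = -2

X = [2, -2, -2, -2]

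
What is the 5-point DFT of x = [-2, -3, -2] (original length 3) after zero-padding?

Original 3-point DFT: [-7, 0.5000+0.8660i, 0.5000-0.8660i]
Zero-padded 5-point DFT provides frequency interpolation.

DFT_5([x, 0, ...]) = [-7, -1.3090+4.0287i, -0.1910-0.1388i, -0.1910+0.1388i, -1.3090-4.0287i]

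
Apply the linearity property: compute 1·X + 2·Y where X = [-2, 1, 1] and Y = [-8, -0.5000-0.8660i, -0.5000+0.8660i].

By linearity: DFT(1x + 2y) = 1·DFT(x) + 2·DFT(y)
= 1·[-2, 1, 1] + 2·[-8, -0.5000-0.8660i, -0.5000+0.8660i]

Computing element-wise:
Z[0] = 1·(-2) + 2·(-8) = -18
Z[1] = 1·(1) + 2·(-0.5000-0.8660i) = -1.7320i
Z[2] = 1·(1) + 2·(-0.5000+0.8660i) = 1.7320i

DFT(1x + 2y) = 1·X + 2·Y = [-18, -1.7320i, 1.7320i]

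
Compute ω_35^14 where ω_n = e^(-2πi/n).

ω_35^14 = e^(-2πi·14/35)
= cos(-2π·14/35) + i·sin(-2π·14/35)
= cos(-28π/35) + i·sin(-28π/35)

ω_35^14 = cos(-28π/35) + i·sin(-28π/35) = -0.8090-0.5878i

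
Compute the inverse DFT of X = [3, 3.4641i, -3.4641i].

x[n] = (1/3) Σ(k=0 to 2) X[k] · e^(2πikn/3)

Computing each x[n]:
x[0] = 1
x[1] = -1
x[2] = 3

x = [1, -1, 3]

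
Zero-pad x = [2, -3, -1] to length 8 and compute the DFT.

Original 3-point DFT: [-2, 4.0000+1.7321i, 4.0000-1.7321i]
Zero-padded 8-point DFT provides frequency interpolation.

DFT_8([x, 0, ...]) = [-2, -0.1213+3.1213i, 3+3i, 4.1213+1.1213i, 4, 4.1213-1.1213i, 3-3i, -0.1213-3.1213i]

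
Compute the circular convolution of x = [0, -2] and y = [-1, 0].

(x ⊛ y)[n] = Σ(m=0 to 1) x[m] · y[(n-m) mod 2]

Computing each output sample:
(x ⊛ y)[0] = 0
(x ⊛ y)[1] = 2

x ⊛ y = [0, 2]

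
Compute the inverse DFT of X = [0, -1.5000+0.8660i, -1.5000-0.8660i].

x[n] = (1/3) Σ(k=0 to 2) X[k] · e^(2πikn/3)

Computing each x[n]:
x[0] = -1
x[1] = 0
x[2] = 1

x = [-1, 0, 1]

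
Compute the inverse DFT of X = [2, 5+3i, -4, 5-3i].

x[n] = (1/4) Σ(k=0 to 3) X[k] · e^(2πikn/4)

Computing each x[n]:
x[0] = 2
x[1] = 0
x[2] = -3
x[3] = 3

x = [2, 0, -3, 3]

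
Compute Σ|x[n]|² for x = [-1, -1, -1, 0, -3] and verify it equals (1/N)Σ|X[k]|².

Time domain:
Σ|x[n]|² = |-1|² + |-1|² + |-1|² + |0|² + |-3|² = 12.0000

Frequency domain:
(1/5)Σ|X[k]|² = (1/5)(|-6|² + |-1.4271-1.3143i|² + |1.9271-2.1266i|² + |1.9271+2.1266i|² + |-1.4271+1.3143i|²) = (1/5)·60.0000 = 12.0000

Both sides agree, confirming Parseval's theorem.

Σ|x[n]|² = (1/N)Σ|X[k]|² = 12.0000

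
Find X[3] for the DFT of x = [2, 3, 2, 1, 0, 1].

X[3] = Σ(n=0 to 5) x[n] · ω_6^(3n) where ω_6 = e^(-2πi/6)
= (2)·ω_6^0 + (3)·ω_6^3 + (2)·ω_6^6 + (1)·ω_6^9 + (0)·ω_6^12 + (1)·ω_6^15

X[3] = -1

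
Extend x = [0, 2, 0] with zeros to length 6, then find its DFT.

Original 3-point DFT: [2, -1.0000-1.7321i, -1.0000+1.7321i]
Zero-padded 6-point DFT provides frequency interpolation.

DFT_6([x, 0, ...]) = [2, 1.0000-1.7321i, -1.0000-1.7321i, -2, -1.0000+1.7321i, 1.0000+1.7321i]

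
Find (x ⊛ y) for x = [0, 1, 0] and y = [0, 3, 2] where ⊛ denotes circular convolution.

(x ⊛ y)[n] = Σ(m=0 to 2) x[m] · y[(n-m) mod 3]

Computing each output sample:
(x ⊛ y)[0] = 2
(x ⊛ y)[1] = 0
(x ⊛ y)[2] = 3

x ⊛ y = [2, 0, 3]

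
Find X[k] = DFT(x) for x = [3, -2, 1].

X[k] = Σ(n=0 to 2) x[n] · ω_3^(nk)
where ω_3 = e^(-2πi/3)

Computing each X[k]:
X[0] = 2
X[1] = 3.5000+2.5981i
X[2] = 3.5000-2.5981i

X = [2, 3.5000+2.5981i, 3.5000-2.5981i]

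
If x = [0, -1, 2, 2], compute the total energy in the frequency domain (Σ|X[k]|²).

Parseval: Σ|x[n]|² = (1/N)Σ|X[k]|², so Σ|X[k]|² = N·Σ|x[n]|² = 4·9.0000

Σ|X[k]|² = N·Σ|x[n]|² = 4·9.0000 = 36.0000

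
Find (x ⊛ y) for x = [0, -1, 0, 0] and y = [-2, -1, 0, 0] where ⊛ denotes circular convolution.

(x ⊛ y)[n] = Σ(m=0 to 3) x[m] · y[(n-m) mod 4]

Computing each output sample:
(x ⊛ y)[0] = 0
(x ⊛ y)[1] = 2
(x ⊛ y)[2] = 1
(x ⊛ y)[3] = 0

x ⊛ y = [0, 2, 1, 0]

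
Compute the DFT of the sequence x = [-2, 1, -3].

X[k] = Σ(n=0 to 2) x[n] · ω_3^(nk)
where ω_3 = e^(-2πi/3)

Computing each X[k]:
X[0] = -4
X[1] = -1.0000-3.4641i
X[2] = -1.0000+3.4641i

X = [-4, -1.0000-3.4641i, -1.0000+3.4641i]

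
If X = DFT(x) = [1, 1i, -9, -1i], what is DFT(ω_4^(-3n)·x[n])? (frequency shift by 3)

Modulation property: DFT(ω_4^(-3n)·x[n]) = X[(k-3) mod 4], so circularly shift X by 3 positions.

X[k-3] = [1i, -9, -1i, 1]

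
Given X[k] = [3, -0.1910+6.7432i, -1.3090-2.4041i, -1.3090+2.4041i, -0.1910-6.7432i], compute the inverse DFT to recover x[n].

x[n] = (1/5) Σ(k=0 to 4) X[k] · e^(2πikn/5)

Computing each x[n]:
x[0] = 0
x[1] = -1
x[2] = -2
x[3] = 3
x[4] = 3

x = [0, -1, -2, 3, 3]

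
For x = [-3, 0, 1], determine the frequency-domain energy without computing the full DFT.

Parseval: Σ|x[n]|² = (1/N)Σ|X[k]|², so Σ|X[k]|² = N·Σ|x[n]|² = 3·10.0000

Σ|X[k]|² = N·Σ|x[n]|² = 3·10.0000 = 30.0000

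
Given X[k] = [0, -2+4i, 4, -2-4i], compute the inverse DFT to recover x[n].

x[n] = (1/4) Σ(k=0 to 3) X[k] · e^(2πikn/4)

Computing each x[n]:
x[0] = 0
x[1] = -3
x[2] = 2
x[3] = 1

x = [0, -3, 2, 1]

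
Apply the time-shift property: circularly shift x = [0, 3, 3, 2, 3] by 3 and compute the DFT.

Time shift by 3: X_shifted[k] = ω_5^(3k) · X[k]
Shifted x = [3, 2, 3, 0, 3]

DFT(x[n-3]) = [11, 2.1180-0.8123i, -0.1180+3.4410i, -0.1180-3.4410i, 2.1180+0.8123i]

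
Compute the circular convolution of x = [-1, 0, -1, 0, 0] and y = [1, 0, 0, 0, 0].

(x ⊛ y)[n] = Σ(m=0 to 4) x[m] · y[(n-m) mod 5]

Computing each output sample:
(x ⊛ y)[0] = -1
(x ⊛ y)[1] = 0
(x ⊛ y)[2] = -1
(x ⊛ y)[3] = 0
(x ⊛ y)[4] = 0

x ⊛ y = [-1, 0, -1, 0, 0]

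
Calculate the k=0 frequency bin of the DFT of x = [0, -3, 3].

X[0] = Σ(n=0 to 2) x[n] · ω_3^0 = Σ x[n]
= (0) + (-3) + (3)

X[0] = 0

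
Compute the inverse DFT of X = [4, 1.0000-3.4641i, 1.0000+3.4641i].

x[n] = (1/3) Σ(k=0 to 2) X[k] · e^(2πikn/3)

Computing each x[n]:
x[0] = 2
x[1] = 3
x[2] = -1

x = [2, 3, -1]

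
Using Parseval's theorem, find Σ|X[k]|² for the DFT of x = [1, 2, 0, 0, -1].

Parseval: Σ|x[n]|² = (1/N)Σ|X[k]|², so Σ|X[k]|² = N·Σ|x[n]|² = 5·6.0000

Σ|X[k]|² = N·Σ|x[n]|² = 5·6.0000 = 30.0000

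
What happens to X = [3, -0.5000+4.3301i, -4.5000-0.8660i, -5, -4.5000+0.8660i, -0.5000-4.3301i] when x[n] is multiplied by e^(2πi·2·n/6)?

Modulation property: DFT(ω_6^(-2n)·x[n]) = X[(k-2) mod 6], so circularly shift X by 2 positions.

X[k-2] = [-4.5000+0.8660i, -0.5000-4.3301i, 3, -0.5000+4.3301i, -4.5000-0.8660i, -5]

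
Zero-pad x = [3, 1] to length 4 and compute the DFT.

Original 2-point DFT: [4, 2]
Zero-padded 4-point DFT provides frequency interpolation.

DFT_4([x, 0, ...]) = [4, 3-1i, 2, 3+1i]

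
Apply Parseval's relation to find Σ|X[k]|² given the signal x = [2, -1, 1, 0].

Parseval: Σ|x[n]|² = (1/N)Σ|X[k]|², so Σ|X[k]|² = N·Σ|x[n]|² = 4·6.0000

Σ|X[k]|² = N·Σ|x[n]|² = 4·6.0000 = 24.0000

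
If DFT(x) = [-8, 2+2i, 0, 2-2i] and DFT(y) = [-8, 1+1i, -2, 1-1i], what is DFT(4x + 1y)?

By linearity: DFT(4x + 1y) = 4·DFT(x) + 1·DFT(y)
= 4·[-8, 2+2i, 0, 2-2i] + 1·[-8, 1+1i, -2, 1-1i]

Computing element-wise:
Z[0] = 4·(-8) + 1·(-8) = -40
Z[1] = 4·(2+2i) + 1·(1+1i) = 9+9i
Z[2] = 4·(0) + 1·(-2) = -2
Z[3] = 4·(2-2i) + 1·(1-1i) = 9-9i

DFT(4x + 1y) = 4·X + 1·Y = [-40, 9+9i, -2, 9-9i]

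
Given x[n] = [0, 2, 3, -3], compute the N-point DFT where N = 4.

X[k] = Σ(n=0 to 3) x[n] · ω_4^(nk)
where ω_4 = e^(-2πi/4)

Computing each X[k]:
X[0] = 2
X[1] = -3-5i
X[2] = 4
X[3] = -3+5i

X = [2, -3-5i, 4, -3+5i]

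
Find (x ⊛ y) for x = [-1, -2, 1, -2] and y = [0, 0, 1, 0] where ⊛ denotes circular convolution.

(x ⊛ y)[n] = Σ(m=0 to 3) x[m] · y[(n-m) mod 4]

Computing each output sample:
(x ⊛ y)[0] = 1
(x ⊛ y)[1] = -2
(x ⊛ y)[2] = -1
(x ⊛ y)[3] = -2

x ⊛ y = [1, -2, -1, -2]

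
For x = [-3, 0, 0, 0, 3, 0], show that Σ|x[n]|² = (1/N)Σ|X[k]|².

Time domain:
Σ|x[n]|² = |-3|² + |0|² + |0|² + |0|² + |3|² + |0|² = 18.0000

Frequency domain:
(1/6)Σ|X[k]|² = (1/6)(|0|² + |-4.5000+2.5981i|² + |-4.5000-2.5981i|² + |0|² + |-4.5000+2.5981i|² + |-4.5000-2.5981i|²) = (1/6)·108.0000 = 18.0000

Both sides agree, confirming Parseval's theorem.

Σ|x[n]|² = (1/N)Σ|X[k]|² = 18.0000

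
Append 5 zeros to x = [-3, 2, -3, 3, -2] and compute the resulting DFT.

Original 5-point DFT: [-3, -3.0000-0.2775i, -3.0000-8.0575i, -3.0000+8.0575i, -3.0000+0.2775i]
Zero-padded 10-point DFT provides frequency interpolation.

DFT_10([x, 0, ...]) = [-3, -1.6180, -3.0000-0.2775i, 0.6180, -3.0000-8.0575i, -13, -3.0000+8.0575i, 0.6180, -3.0000+0.2775i, -1.6180]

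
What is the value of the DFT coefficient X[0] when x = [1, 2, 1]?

X[0] = Σ(n=0 to 2) x[n] · ω_3^0 = Σ x[n]
= (1) + (2) + (1)

X[0] = 4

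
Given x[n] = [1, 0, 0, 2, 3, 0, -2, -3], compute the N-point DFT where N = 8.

X[k] = Σ(n=0 to 7) x[n] · ω_8^(nk)
where ω_8 = e^(-2πi/8)

Computing each X[k]:
X[0] = 1
X[1] = -5.5355-5.5355i
X[2] = 6-1i
X[3] = 1.5355-1.5355i
X[4] = 3
X[5] = 1.5355+1.5355i
X[6] = 6+1i
X[7] = -5.5355+5.5355i

X = [1, -5.5355-5.5355i, 6-1i, 1.5355-1.5355i, 3, 1.5355+1.5355i, 6+1i, -5.5355+5.5355i]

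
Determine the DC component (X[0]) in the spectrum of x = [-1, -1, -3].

X[0] = Σ(n=0 to 2) x[n] · ω_3^0 = Σ x[n]
= (-1) + (-1) + (-3)

X[0] = -5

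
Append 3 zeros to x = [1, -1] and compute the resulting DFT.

Original 2-point DFT: [0, 2]
Zero-padded 5-point DFT provides frequency interpolation.

DFT_5([x, 0, ...]) = [0, 0.6910+0.9511i, 1.8090+0.5878i, 1.8090-0.5878i, 0.6910-0.9511i]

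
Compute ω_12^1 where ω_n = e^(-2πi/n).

ω_12^1 = e^(-2πi·1/12)
= cos(-2π·1/12) + i·sin(-2π·1/12)
= cos(-2π/12) + i·sin(-2π/12)

ω_12^1 = cos(-2π/12) + i·sin(-2π/12) = 0.8660-0.5000i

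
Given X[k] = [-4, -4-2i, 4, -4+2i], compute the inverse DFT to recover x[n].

x[n] = (1/4) Σ(k=0 to 3) X[k] · e^(2πikn/4)

Computing each x[n]:
x[0] = -2
x[1] = -1
x[2] = 2
x[3] = -3

x = [-2, -1, 2, -3]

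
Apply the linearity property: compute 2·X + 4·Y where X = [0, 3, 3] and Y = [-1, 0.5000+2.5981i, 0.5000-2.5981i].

By linearity: DFT(2x + 4y) = 2·DFT(x) + 4·DFT(y)
= 2·[0, 3, 3] + 4·[-1, 0.5000+2.5981i, 0.5000-2.5981i]

Computing element-wise:
Z[0] = 2·(0) + 4·(-1) = -4
Z[1] = 2·(3) + 4·(0.5000+2.5981i) = 8.0000+10.3924i
Z[2] = 2·(3) + 4·(0.5000-2.5981i) = 8.0000-10.3924i

DFT(2x + 4y) = 2·X + 4·Y = [-4, 8.0000+10.3924i, 8.0000-10.3924i]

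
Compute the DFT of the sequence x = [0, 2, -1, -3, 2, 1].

X[k] = Σ(n=0 to 5) x[n] · ω_6^(nk)
where ω_6 = e^(-2πi/6)

Computing each X[k]:
X[0] = 1
X[1] = 4.0000+1.7321i
X[2] = -5.0000-3.4641i
X[3] = 1
X[4] = -5.0000+3.4641i
X[5] = 4.0000-1.7321i

X = [1, 4.0000+1.7321i, -5.0000-3.4641i, 1, -5.0000+3.4641i, 4.0000-1.7321i]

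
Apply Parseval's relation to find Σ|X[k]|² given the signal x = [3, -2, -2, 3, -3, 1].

Parseval: Σ|x[n]|² = (1/N)Σ|X[k]|², so Σ|X[k]|² = N·Σ|x[n]|² = 6·36.0000

Σ|X[k]|² = N·Σ|x[n]|² = 6·36.0000 = 216.0000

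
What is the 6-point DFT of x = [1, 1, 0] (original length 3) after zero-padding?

Original 3-point DFT: [2, 0.5000-0.8660i, 0.5000+0.8660i]
Zero-padded 6-point DFT provides frequency interpolation.

DFT_6([x, 0, ...]) = [2, 1.5000-0.8660i, 0.5000-0.8660i, 0, 0.5000+0.8660i, 1.5000+0.8660i]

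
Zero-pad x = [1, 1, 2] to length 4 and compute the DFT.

Original 3-point DFT: [4, -0.5000+0.8660i, -0.5000-0.8660i]
Zero-padded 4-point DFT provides frequency interpolation.

DFT_4([x, 0, ...]) = [4, -1-1i, 2, -1+1i]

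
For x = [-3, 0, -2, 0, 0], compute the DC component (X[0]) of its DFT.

X[0] = Σ(n=0 to 4) x[n] · ω_5^0 = Σ x[n]
= (-3) + (0) + (-2) + (0) + (0)

X[0] = -5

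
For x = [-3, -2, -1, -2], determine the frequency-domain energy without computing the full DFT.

Parseval: Σ|x[n]|² = (1/N)Σ|X[k]|², so Σ|X[k]|² = N·Σ|x[n]|² = 4·18.0000

Σ|X[k]|² = N·Σ|x[n]|² = 4·18.0000 = 72.0000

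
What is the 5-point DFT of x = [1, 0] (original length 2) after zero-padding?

Original 2-point DFT: [1, 1]
Zero-padded 5-point DFT provides frequency interpolation.

DFT_5([x, 0, ...]) = [1, 1, 1, 1, 1]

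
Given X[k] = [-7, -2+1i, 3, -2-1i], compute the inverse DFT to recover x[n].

x[n] = (1/4) Σ(k=0 to 3) X[k] · e^(2πikn/4)

Computing each x[n]:
x[0] = -2
x[1] = -3
x[2] = 0
x[3] = -2

x = [-2, -3, 0, -2]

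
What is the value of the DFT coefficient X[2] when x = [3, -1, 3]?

X[2] = Σ(n=0 to 2) x[n] · ω_3^(2n) where ω_3 = e^(-2πi/3)
= (3)·ω_3^0 + (-1)·ω_3^2 + (3)·ω_3^4

X[2] = 2.0000-3.4641i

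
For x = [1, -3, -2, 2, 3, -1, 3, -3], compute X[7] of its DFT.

X[7] = Σ(n=0 to 7) x[n] · ω_8^(7n) where ω_8 = e^(-2πi/8)
= (1)·ω_8^0 + (-3)·ω_8^7 + (-2)·ω_8^14 + (2)·ω_8^21 + (3)·ω_8^28 + (-1)·ω_8^35 + (3)·ω_8^42 + (-3)·ω_8^49

X[7] = -6.9497-2.8787i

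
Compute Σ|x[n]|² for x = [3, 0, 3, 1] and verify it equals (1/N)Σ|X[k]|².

Time domain:
Σ|x[n]|² = |3|² + |0|² + |3|² + |1|² = 19.0000

Frequency domain:
(1/4)Σ|X[k]|² = (1/4)(|7|² + |1i|² + |5|² + |-1i|²) = (1/4)·76.0000 = 19.0000

Both sides agree, confirming Parseval's theorem.

Σ|x[n]|² = (1/N)Σ|X[k]|² = 19.0000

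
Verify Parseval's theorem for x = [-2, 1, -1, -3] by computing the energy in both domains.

Time domain:
Σ|x[n]|² = |-2|² + |1|² + |-1|² + |-3|² = 15.0000

Frequency domain:
(1/4)Σ|X[k]|² = (1/4)(|-5|² + |-1-4i|² + |-1|² + |-1+4i|²) = (1/4)·60.0000 = 15.0000

Both sides agree, confirming Parseval's theorem.

Σ|x[n]|² = (1/N)Σ|X[k]|² = 15.0000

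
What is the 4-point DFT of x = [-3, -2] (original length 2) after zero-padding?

Original 2-point DFT: [-5, -1]
Zero-padded 4-point DFT provides frequency interpolation.

DFT_4([x, 0, ...]) = [-5, -3+2i, -1, -3-2i]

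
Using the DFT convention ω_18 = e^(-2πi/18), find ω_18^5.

ω_18^5 = e^(-2πi·5/18)
= cos(-2π·5/18) + i·sin(-2π·5/18)
= cos(-10π/18) + i·sin(-10π/18)

ω_18^5 = cos(-10π/18) + i·sin(-10π/18) = -0.1736-0.9848i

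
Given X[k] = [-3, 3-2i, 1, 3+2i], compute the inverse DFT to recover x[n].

x[n] = (1/4) Σ(k=0 to 3) X[k] · e^(2πikn/4)

Computing each x[n]:
x[0] = 1
x[1] = 0
x[2] = -2
x[3] = -2

x = [1, 0, -2, -2]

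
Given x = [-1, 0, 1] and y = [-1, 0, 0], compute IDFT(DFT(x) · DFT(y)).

(x ⊛ y)[n] = Σ(m=0 to 2) x[m] · y[(n-m) mod 3]

Computing each output sample:
(x ⊛ y)[0] = 1
(x ⊛ y)[1] = 0
(x ⊛ y)[2] = -1

x ⊛ y = [1, 0, -1]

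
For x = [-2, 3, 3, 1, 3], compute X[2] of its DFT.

X[2] = Σ(n=0 to 4) x[n] · ω_5^(2n) where ω_5 = e^(-2πi/5)
= (-2)·ω_5^0 + (3)·ω_5^2 + (3)·ω_5^4 + (1)·ω_5^6 + (3)·ω_5^8

X[2] = -5.6180+1.9021i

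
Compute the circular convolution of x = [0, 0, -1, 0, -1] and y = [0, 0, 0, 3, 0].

(x ⊛ y)[n] = Σ(m=0 to 4) x[m] · y[(n-m) mod 5]

Computing each output sample:
(x ⊛ y)[0] = -3
(x ⊛ y)[1] = 0
(x ⊛ y)[2] = -3
(x ⊛ y)[3] = 0
(x ⊛ y)[4] = 0

x ⊛ y = [-3, 0, -3, 0, 0]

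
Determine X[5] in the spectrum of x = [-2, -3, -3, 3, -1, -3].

X[5] = Σ(n=0 to 5) x[n] · ω_6^(5n) where ω_6 = e^(-2πi/6)
= (-2)·ω_6^0 + (-3)·ω_6^5 + (-3)·ω_6^10 + (3)·ω_6^15 + (-1)·ω_6^20 + (-3)·ω_6^25

X[5] = -6.0000-1.7321i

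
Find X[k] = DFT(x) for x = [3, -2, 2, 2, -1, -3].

X[k] = Σ(n=0 to 5) x[n] · ω_6^(nk)
where ω_6 = e^(-2πi/6)

Computing each X[k]:
X[0] = 1
X[1] = -2.0000-3.4641i
X[2] = 7.0000+1.7321i
X[3] = 7
X[4] = 7.0000-1.7321i
X[5] = -2.0000+3.4641i

X = [1, -2.0000-3.4641i, 7.0000+1.7321i, 7, 7.0000-1.7321i, -2.0000+3.4641i]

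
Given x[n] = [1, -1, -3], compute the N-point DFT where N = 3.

X[k] = Σ(n=0 to 2) x[n] · ω_3^(nk)
where ω_3 = e^(-2πi/3)

Computing each X[k]:
X[0] = -3
X[1] = 3.0000-1.7321i
X[2] = 3.0000+1.7321i

X = [-3, 3.0000-1.7321i, 3.0000+1.7321i]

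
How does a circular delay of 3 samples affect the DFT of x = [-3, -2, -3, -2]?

Time shift by 3: X_shifted[k] = ω_4^(3k) · X[k]
Shifted x = [-2, -3, -2, -3]

DFT(x[n-3]) = [-10, 0, 2, 0]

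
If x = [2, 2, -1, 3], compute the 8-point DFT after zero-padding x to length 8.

Original 4-point DFT: [6, 3+1i, -4, 3-1i]
Zero-padded 8-point DFT provides frequency interpolation.

DFT_8([x, 0, ...]) = [6, 1.2929-2.5355i, 3+1i, 2.7071-4.5355i, -4, 2.7071+4.5355i, 3-1i, 1.2929+2.5355i]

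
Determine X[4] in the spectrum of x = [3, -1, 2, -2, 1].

X[4] = Σ(n=0 to 4) x[n] · ω_5^(4n) where ω_5 = e^(-2πi/5)
= (3)·ω_5^0 + (-1)·ω_5^4 + (2)·ω_5^8 + (-2)·ω_5^12 + (1)·ω_5^16

X[4] = 3.0000+0.4490i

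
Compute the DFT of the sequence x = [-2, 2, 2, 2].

X[k] = Σ(n=0 to 3) x[n] · ω_4^(nk)
where ω_4 = e^(-2πi/4)

Computing each X[k]:
X[0] = 4
X[1] = -4
X[2] = -4
X[3] = -4

X = [4, -4, -4, -4]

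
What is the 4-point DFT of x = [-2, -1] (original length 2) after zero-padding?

Original 2-point DFT: [-3, -1]
Zero-padded 4-point DFT provides frequency interpolation.

DFT_4([x, 0, ...]) = [-3, -2+1i, -1, -2-1i]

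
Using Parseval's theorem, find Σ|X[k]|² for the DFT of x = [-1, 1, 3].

Parseval: Σ|x[n]|² = (1/N)Σ|X[k]|², so Σ|X[k]|² = N·Σ|x[n]|² = 3·11.0000

Σ|X[k]|² = N·Σ|x[n]|² = 3·11.0000 = 33.0000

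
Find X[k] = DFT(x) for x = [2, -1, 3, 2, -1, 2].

X[k] = Σ(n=0 to 5) x[n] · ω_6^(nk)
where ω_6 = e^(-2πi/6)

Computing each X[k]:
X[0] = 7
X[1] = -0.5000-0.8660i
X[2] = 2.5000+6.0622i
X[3] = 1
X[4] = 2.5000-6.0622i
X[5] = -0.5000+0.8660i

X = [7, -0.5000-0.8660i, 2.5000+6.0622i, 1, 2.5000-6.0622i, -0.5000+0.8660i]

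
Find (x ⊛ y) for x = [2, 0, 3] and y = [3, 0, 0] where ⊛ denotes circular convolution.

(x ⊛ y)[n] = Σ(m=0 to 2) x[m] · y[(n-m) mod 3]

Computing each output sample:
(x ⊛ y)[0] = 6
(x ⊛ y)[1] = 0
(x ⊛ y)[2] = 9

x ⊛ y = [6, 0, 9]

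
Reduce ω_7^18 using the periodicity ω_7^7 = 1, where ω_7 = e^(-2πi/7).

Since ω_7^7 = 1, powers reduce modulo 7.
18 mod 7 = 4
So ω_7^18 = ω_7^4 = e^(-2πi·4/7)

ω_7^18 = ω_7^4 = -0.9010+0.4339i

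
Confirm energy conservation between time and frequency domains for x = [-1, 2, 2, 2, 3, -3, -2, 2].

Time domain:
Σ|x[n]|² = |-1|² + |2|² + |2|² + |2|² + |3|² + |-3|² + |-2|² + |2|² = 39.0000

Frequency domain:
(1/8)Σ|X[k]|² = (1/8)(|5|² + |-0.4645-7.5355i|² + |2+5i|² + |-7.5355+0.4645i|² + |-1|² + |-7.5355-0.4645i|² + |2-5i|² + |-0.4645+7.5355i|²) = (1/8)·312.0000 = 39.0000

Both sides agree, confirming Parseval's theorem.

Σ|x[n]|² = (1/N)Σ|X[k]|² = 39.0000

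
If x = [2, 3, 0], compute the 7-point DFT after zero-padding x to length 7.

Original 3-point DFT: [5, 0.5000-2.5981i, 0.5000+2.5981i]
Zero-padded 7-point DFT provides frequency interpolation.

DFT_7([x, 0, ...]) = [5, 3.8705-2.3455i, 1.3324-2.9248i, -0.7029-1.3017i, -0.7029+1.3017i, 1.3324+2.9248i, 3.8705+2.3455i]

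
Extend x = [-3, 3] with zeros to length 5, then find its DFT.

Original 2-point DFT: [0, -6]
Zero-padded 5-point DFT provides frequency interpolation.

DFT_5([x, 0, ...]) = [0, -2.0729-2.8532i, -5.4271-1.7634i, -5.4271+1.7634i, -2.0729+2.8532i]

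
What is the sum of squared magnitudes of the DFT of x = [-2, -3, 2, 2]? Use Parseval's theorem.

Parseval: Σ|x[n]|² = (1/N)Σ|X[k]|², so Σ|X[k]|² = N·Σ|x[n]|² = 4·21.0000

Σ|X[k]|² = N·Σ|x[n]|² = 4·21.0000 = 84.0000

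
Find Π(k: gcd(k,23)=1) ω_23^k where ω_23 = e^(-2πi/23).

The primitive 23rd roots of unity are ω_23^k for k coprime to 23: k ∈ {1, 2, 3, 4, 5, 6, 7, 8, 9, 10, 11, 12, 13, 14, 15, 16, 17, 18, 19, 20, 21, 22}
Their product equals the constant term of the cyclotomic polynomial Φ_23(x) up to sign.
For n ≥ 3, the product of all primitive nth roots of unity is 1. (For n=1 it is 1; for n=2 it is -1.)

1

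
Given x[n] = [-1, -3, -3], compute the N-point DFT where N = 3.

X[k] = Σ(n=0 to 2) x[n] · ω_3^(nk)
where ω_3 = e^(-2πi/3)

Computing each X[k]:
X[0] = -7
X[1] = 2
X[2] = 2

X = [-7, 2, 2]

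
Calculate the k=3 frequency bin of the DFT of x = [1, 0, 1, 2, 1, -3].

X[3] = Σ(n=0 to 5) x[n] · ω_6^(3n) where ω_6 = e^(-2πi/6)
= (1)·ω_6^0 + (0)·ω_6^3 + (1)·ω_6^6 + (2)·ω_6^9 + (1)·ω_6^12 + (-3)·ω_6^15

X[3] = 4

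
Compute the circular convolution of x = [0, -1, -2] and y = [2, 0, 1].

(x ⊛ y)[n] = Σ(m=0 to 2) x[m] · y[(n-m) mod 3]

Computing each output sample:
(x ⊛ y)[0] = -1
(x ⊛ y)[1] = -4
(x ⊛ y)[2] = -4

x ⊛ y = [-1, -4, -4]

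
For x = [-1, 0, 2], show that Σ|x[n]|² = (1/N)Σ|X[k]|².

Time domain:
Σ|x[n]|² = |-1|² + |0|² + |2|² = 5.0000

Frequency domain:
(1/3)Σ|X[k]|² = (1/3)(|1|² + |-2.0000+1.7321i|² + |-2.0000-1.7321i|²) = (1/3)·15.0000 = 5.0000

Both sides agree, confirming Parseval's theorem.

Σ|x[n]|² = (1/N)Σ|X[k]|² = 5.0000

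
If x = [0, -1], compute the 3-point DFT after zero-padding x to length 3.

Original 2-point DFT: [-1, 1]
Zero-padded 3-point DFT provides frequency interpolation.

DFT_3([x, 0, ...]) = [-1, 0.5000+0.8660i, 0.5000-0.8660i]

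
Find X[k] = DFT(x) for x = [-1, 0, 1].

X[k] = Σ(n=0 to 2) x[n] · ω_3^(nk)
where ω_3 = e^(-2πi/3)

Computing each X[k]:
X[0] = 0
X[1] = -1.5000+0.8660i
X[2] = -1.5000-0.8660i

X = [0, -1.5000+0.8660i, -1.5000-0.8660i]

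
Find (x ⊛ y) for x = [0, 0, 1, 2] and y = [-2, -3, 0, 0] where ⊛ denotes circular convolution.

(x ⊛ y)[n] = Σ(m=0 to 3) x[m] · y[(n-m) mod 4]

Computing each output sample:
(x ⊛ y)[0] = -6
(x ⊛ y)[1] = 0
(x ⊛ y)[2] = -2
(x ⊛ y)[3] = -7

x ⊛ y = [-6, 0, -2, -7]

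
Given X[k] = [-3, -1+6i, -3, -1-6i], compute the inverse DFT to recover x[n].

x[n] = (1/4) Σ(k=0 to 3) X[k] · e^(2πikn/4)

Computing each x[n]:
x[0] = -2
x[1] = -3
x[2] = -1
x[3] = 3

x = [-2, -3, -1, 3]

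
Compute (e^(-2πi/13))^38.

Since ω_13^13 = 1, powers reduce modulo 13.
38 mod 13 = 12
So ω_13^38 = ω_13^12 = e^(-2πi·12/13)

ω_13^38 = ω_13^12 = 0.8855+0.4647i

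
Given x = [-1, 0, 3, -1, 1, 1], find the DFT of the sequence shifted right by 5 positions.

Time shift by 5: X_shifted[k] = ω_6^(5k) · X[k]
Shifted x = [0, 3, -1, 1, 1, -1]

DFT(x[n-5]) = [3, -1.7321i, -5.1962i, -3, 5.1962i, 1.7321i]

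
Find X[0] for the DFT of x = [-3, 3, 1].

X[0] = Σ(n=0 to 2) x[n] · ω_3^0 = Σ x[n]
= (-3) + (3) + (1)

X[0] = 1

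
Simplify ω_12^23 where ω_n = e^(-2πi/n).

Since ω_12^12 = 1, powers reduce modulo 12.
23 mod 12 = 11
So ω_12^23 = ω_12^11 = e^(-2πi·11/12)

ω_12^23 = ω_12^11 = 0.8660+0.5000i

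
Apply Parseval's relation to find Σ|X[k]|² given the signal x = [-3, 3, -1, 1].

Parseval: Σ|x[n]|² = (1/N)Σ|X[k]|², so Σ|X[k]|² = N·Σ|x[n]|² = 4·20.0000

Σ|X[k]|² = N·Σ|x[n]|² = 4·20.0000 = 80.0000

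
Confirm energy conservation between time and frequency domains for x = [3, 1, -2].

Time domain:
Σ|x[n]|² = |3|² + |1|² + |-2|² = 14.0000

Frequency domain:
(1/3)Σ|X[k]|² = (1/3)(|2|² + |3.5000-2.5981i|² + |3.5000+2.5981i|²) = (1/3)·42.0000 = 14.0000

Both sides agree, confirming Parseval's theorem.

Σ|x[n]|² = (1/N)Σ|X[k]|² = 14.0000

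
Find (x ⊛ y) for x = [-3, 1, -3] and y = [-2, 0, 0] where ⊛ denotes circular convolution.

(x ⊛ y)[n] = Σ(m=0 to 2) x[m] · y[(n-m) mod 3]

Computing each output sample:
(x ⊛ y)[0] = 6
(x ⊛ y)[1] = -2
(x ⊛ y)[2] = 6

x ⊛ y = [6, -2, 6]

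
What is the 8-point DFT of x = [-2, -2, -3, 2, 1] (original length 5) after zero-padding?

Original 5-point DFT: [-4, -1.5000+5.7921i, -1.5000-2.9919i, -1.5000+2.9919i, -1.5000-5.7921i]
Zero-padded 8-point DFT provides frequency interpolation.

DFT_8([x, 0, ...]) = [-4, -5.8284+3.0000i, 2+4i, -0.1716-3.0000i, -4, -0.1716+3.0000i, 2-4i, -5.8284-3.0000i]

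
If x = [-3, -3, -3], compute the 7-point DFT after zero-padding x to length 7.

Original 3-point DFT: [-9, 0, 0]
Zero-padded 7-point DFT provides frequency interpolation.

DFT_7([x, 0, ...]) = [-9, -4.2029+5.2703i, 0.3705+1.6231i, -2.1676-1.0438i, -2.1676+1.0438i, 0.3705-1.6231i, -4.2029-5.2703i]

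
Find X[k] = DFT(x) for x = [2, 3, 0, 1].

X[k] = Σ(n=0 to 3) x[n] · ω_4^(nk)
where ω_4 = e^(-2πi/4)

Computing each X[k]:
X[0] = 6
X[1] = 2-2i
X[2] = -2
X[3] = 2+2i

X = [6, 2-2i, -2, 2+2i]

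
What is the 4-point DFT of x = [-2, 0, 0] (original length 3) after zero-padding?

Original 3-point DFT: [-2, -2, -2]
Zero-padded 4-point DFT provides frequency interpolation.

DFT_4([x, 0, ...]) = [-2, -2, -2, -2]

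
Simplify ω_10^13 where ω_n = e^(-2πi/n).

Since ω_10^10 = 1, powers reduce modulo 10.
13 mod 10 = 3
So ω_10^13 = ω_10^3 = e^(-2πi·3/10)

ω_10^13 = ω_10^3 = -0.3090-0.9511i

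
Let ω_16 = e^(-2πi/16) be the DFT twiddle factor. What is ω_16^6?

ω_16^6 = e^(-2πi·6/16)
= cos(-2π·6/16) + i·sin(-2π·6/16)
= cos(-12π/16) + i·sin(-12π/16)

ω_16^6 = cos(-12π/16) + i·sin(-12π/16) = -0.7071-0.7071i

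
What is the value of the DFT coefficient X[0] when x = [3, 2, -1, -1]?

X[0] = Σ(n=0 to 3) x[n] · ω_4^0 = Σ x[n]
= (3) + (2) + (-1) + (-1)

X[0] = 3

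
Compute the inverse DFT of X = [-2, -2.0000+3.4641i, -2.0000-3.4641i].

x[n] = (1/3) Σ(k=0 to 2) X[k] · e^(2πikn/3)

Computing each x[n]:
x[0] = -2
x[1] = -2
x[2] = 2

x = [-2, -2, 2]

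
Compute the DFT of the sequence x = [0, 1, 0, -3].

X[k] = Σ(n=0 to 3) x[n] · ω_4^(nk)
where ω_4 = e^(-2πi/4)

Computing each X[k]:
X[0] = -2
X[1] = -4i
X[2] = 2
X[3] = 4i

X = [-2, -4i, 2, 4i]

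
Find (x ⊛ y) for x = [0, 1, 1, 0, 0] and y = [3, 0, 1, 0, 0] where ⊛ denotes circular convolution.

(x ⊛ y)[n] = Σ(m=0 to 4) x[m] · y[(n-m) mod 5]

Computing each output sample:
(x ⊛ y)[0] = 0
(x ⊛ y)[1] = 3
(x ⊛ y)[2] = 3
(x ⊛ y)[3] = 1
(x ⊛ y)[4] = 1

x ⊛ y = [0, 3, 3, 1, 1]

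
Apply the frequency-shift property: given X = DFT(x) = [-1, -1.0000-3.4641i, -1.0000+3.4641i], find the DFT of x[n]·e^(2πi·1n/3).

Modulation property: DFT(ω_3^(-1n)·x[n]) = X[(k-1) mod 3], so circularly shift X by 1 positions.

X[k-1] = [-1.0000+3.4641i, -1, -1.0000-3.4641i]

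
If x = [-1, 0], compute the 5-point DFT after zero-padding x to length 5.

Original 2-point DFT: [-1, -1]
Zero-padded 5-point DFT provides frequency interpolation.

DFT_5([x, 0, ...]) = [-1, -1, -1, -1, -1]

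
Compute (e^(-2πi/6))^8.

Since ω_6^6 = 1, powers reduce modulo 6.
8 mod 6 = 2
So ω_6^8 = ω_6^2 = e^(-2πi·2/6)

ω_6^8 = ω_6^2 = -0.5000-0.8660i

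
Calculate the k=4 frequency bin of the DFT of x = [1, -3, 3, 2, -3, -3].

X[4] = Σ(n=0 to 5) x[n] · ω_6^(4n) where ω_6 = e^(-2πi/6)
= (1)·ω_6^0 + (-3)·ω_6^4 + (3)·ω_6^8 + (2)·ω_6^12 + (-3)·ω_6^16 + (-3)·ω_6^20

X[4] = 6.0000-5.1962i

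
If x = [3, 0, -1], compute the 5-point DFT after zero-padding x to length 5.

Original 3-point DFT: [2, 3.5000-0.8660i, 3.5000+0.8660i]
Zero-padded 5-point DFT provides frequency interpolation.

DFT_5([x, 0, ...]) = [2, 3.8090+0.5878i, 2.6910-0.9511i, 2.6910+0.9511i, 3.8090-0.5878i]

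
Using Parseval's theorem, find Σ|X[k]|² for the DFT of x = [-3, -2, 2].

Parseval: Σ|x[n]|² = (1/N)Σ|X[k]|², so Σ|X[k]|² = N·Σ|x[n]|² = 3·17.0000

Σ|X[k]|² = N·Σ|x[n]|² = 3·17.0000 = 51.0000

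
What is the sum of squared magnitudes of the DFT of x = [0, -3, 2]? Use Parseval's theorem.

Parseval: Σ|x[n]|² = (1/N)Σ|X[k]|², so Σ|X[k]|² = N·Σ|x[n]|² = 3·13.0000

Σ|X[k]|² = N·Σ|x[n]|² = 3·13.0000 = 39.0000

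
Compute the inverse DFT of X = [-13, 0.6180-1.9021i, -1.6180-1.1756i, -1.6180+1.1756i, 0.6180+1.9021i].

x[n] = (1/5) Σ(k=0 to 4) X[k] · e^(2πikn/5)

Computing each x[n]:
x[0] = -3
x[1] = -1
x[2] = -3
x[3] = -3
x[4] = -3

x = [-3, -1, -3, -3, -3]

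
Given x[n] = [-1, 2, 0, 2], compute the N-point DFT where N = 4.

X[k] = Σ(n=0 to 3) x[n] · ω_4^(nk)
where ω_4 = e^(-2πi/4)

Computing each X[k]:
X[0] = 3
X[1] = -1
X[2] = -5
X[3] = -1

X = [3, -1, -5, -1]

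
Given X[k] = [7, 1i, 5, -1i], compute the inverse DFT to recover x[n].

x[n] = (1/4) Σ(k=0 to 3) X[k] · e^(2πikn/4)

Computing each x[n]:
x[0] = 3
x[1] = 0
x[2] = 3
x[3] = 1

x = [3, 0, 3, 1]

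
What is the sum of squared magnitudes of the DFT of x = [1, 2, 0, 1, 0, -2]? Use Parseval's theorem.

Parseval: Σ|x[n]|² = (1/N)Σ|X[k]|², so Σ|X[k]|² = N·Σ|x[n]|² = 6·10.0000

Σ|X[k]|² = N·Σ|x[n]|² = 6·10.0000 = 60.0000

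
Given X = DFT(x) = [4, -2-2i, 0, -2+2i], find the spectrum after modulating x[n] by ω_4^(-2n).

Modulation property: DFT(ω_4^(-2n)·x[n]) = X[(k-2) mod 4], so circularly shift X by 2 positions.

X[k-2] = [0, -2+2i, 4, -2-2i]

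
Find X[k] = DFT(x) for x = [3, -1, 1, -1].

X[k] = Σ(n=0 to 3) x[n] · ω_4^(nk)
where ω_4 = e^(-2πi/4)

Computing each X[k]:
X[0] = 2
X[1] = 2
X[2] = 6
X[3] = 2

X = [2, 2, 6, 2]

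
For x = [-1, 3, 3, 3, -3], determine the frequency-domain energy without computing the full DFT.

Parseval: Σ|x[n]|² = (1/N)Σ|X[k]|², so Σ|X[k]|² = N·Σ|x[n]|² = 5·37.0000

Σ|X[k]|² = N·Σ|x[n]|² = 5·37.0000 = 185.0000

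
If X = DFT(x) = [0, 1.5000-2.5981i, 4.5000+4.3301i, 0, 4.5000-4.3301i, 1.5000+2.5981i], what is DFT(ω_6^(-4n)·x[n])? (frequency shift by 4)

Modulation property: DFT(ω_6^(-4n)·x[n]) = X[(k-4) mod 6], so circularly shift X by 4 positions.

X[k-4] = [4.5000+4.3301i, 0, 4.5000-4.3301i, 1.5000+2.5981i, 0, 1.5000-2.5981i]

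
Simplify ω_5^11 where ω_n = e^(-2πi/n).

Since ω_5^5 = 1, powers reduce modulo 5.
11 mod 5 = 1
So ω_5^11 = ω_5^1 = e^(-2πi·1/5)

ω_5^11 = ω_5^1 = 0.3090-0.9511i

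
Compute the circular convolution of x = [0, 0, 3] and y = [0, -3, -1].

(x ⊛ y)[n] = Σ(m=0 to 2) x[m] · y[(n-m) mod 3]

Computing each output sample:
(x ⊛ y)[0] = -9
(x ⊛ y)[1] = -3
(x ⊛ y)[2] = 0

x ⊛ y = [-9, -3, 0]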